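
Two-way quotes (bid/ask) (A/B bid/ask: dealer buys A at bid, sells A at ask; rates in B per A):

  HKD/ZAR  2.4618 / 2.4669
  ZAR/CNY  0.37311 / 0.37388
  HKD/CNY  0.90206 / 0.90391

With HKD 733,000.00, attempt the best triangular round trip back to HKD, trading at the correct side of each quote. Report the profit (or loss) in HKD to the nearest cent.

Net profit: HKD 11,849.34

Best loop HKD → ZAR → CNY → HKD:
HKD 733,000.00 × 2.4618 (sell HKD at bid) = ZAR 1,804,499.40
ZAR 1,804,499.40 × 0.37311 (sell ZAR at bid) = CNY 673,276.77
CNY 673,276.77 ÷ 0.90391 (buy HKD at ask) = HKD 744,849.34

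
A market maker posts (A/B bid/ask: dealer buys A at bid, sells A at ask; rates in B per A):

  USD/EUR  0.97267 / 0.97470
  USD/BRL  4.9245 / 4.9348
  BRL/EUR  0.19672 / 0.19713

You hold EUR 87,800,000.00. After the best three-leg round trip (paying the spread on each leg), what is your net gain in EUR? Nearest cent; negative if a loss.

Net result: EUR -11,473.60 (no profitable arbitrage after spreads)

Best loop EUR → BRL → USD → EUR:
EUR 87,800,000.00 ÷ 0.19713 (buy BRL at ask) = BRL 445,391,366.10
BRL 445,391,366.10 ÷ 4.9348 (buy USD at ask) = USD 90,255,201.04
USD 90,255,201.04 × 0.97267 (sell USD at bid) = EUR 87,788,526.40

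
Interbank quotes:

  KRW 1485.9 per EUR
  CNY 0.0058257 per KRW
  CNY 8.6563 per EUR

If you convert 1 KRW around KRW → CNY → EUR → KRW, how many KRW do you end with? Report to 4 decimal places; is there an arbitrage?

Around KRW → CNY → EUR → KRW: 1 × 0.0058257 ÷ 8.6563 × 1485.9 = 1.000012
Product ≈ 1 (deviation 0.001%, within rounding noise).

1.0000 (no arbitrage)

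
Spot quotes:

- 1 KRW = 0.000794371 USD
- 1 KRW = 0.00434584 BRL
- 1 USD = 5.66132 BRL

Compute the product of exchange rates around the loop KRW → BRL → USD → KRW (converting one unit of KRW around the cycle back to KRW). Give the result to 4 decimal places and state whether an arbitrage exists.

0.9663 (arbitrage exists)

Around KRW → BRL → USD → KRW: 1 × 0.00434584 ÷ 5.66132 ÷ 0.000794371 = 0.966346
Product < 1; profitable direction is KRW → USD → BRL → KRW.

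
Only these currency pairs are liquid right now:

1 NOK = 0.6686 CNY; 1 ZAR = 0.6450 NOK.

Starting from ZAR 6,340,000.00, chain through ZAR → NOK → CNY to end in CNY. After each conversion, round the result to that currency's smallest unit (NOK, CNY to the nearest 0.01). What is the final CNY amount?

ZAR 6,340,000.00 × 0.6450 = NOK 4,089,300.00
NOK 4,089,300.00 × 0.6686 = CNY 2,734,105.98

CNY 2,734,105.98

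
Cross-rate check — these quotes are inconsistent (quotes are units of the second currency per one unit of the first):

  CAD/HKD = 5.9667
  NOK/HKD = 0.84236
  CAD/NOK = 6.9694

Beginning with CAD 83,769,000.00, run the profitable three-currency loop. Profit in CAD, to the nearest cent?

Profitable loop is CAD → HKD → NOK → CAD:
CAD 83,769,000.00 × 5.9667 = HKD 499,824,492.30
HKD 499,824,492.30 ÷ 0.84236 = NOK 593,362,092.57
NOK 593,362,092.57 ÷ 6.9694 = CAD 85,138,188.74
Profit = CAD 85,138,188.74 − CAD 83,769,000.00

Profit: CAD 1,369,188.74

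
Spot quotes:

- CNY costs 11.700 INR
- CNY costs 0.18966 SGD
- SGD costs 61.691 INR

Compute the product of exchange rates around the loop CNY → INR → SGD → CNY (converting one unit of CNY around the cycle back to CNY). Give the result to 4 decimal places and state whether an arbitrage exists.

1.0000 (no arbitrage)

Around CNY → INR → SGD → CNY: 1 × 11.700 ÷ 61.691 ÷ 0.18966 = 0.999973
Product ≈ 1 (deviation 0.003%, within rounding noise).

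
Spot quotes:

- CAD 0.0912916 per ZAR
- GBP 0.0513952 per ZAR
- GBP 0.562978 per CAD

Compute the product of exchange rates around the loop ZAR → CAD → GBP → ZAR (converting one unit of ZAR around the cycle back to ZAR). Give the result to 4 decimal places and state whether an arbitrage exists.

1.0000 (no arbitrage)

Around ZAR → CAD → GBP → ZAR: 1 × 0.0912916 × 0.562978 ÷ 0.0513952 = 0.999999
Product ≈ 1 (deviation 0.000%, within rounding noise).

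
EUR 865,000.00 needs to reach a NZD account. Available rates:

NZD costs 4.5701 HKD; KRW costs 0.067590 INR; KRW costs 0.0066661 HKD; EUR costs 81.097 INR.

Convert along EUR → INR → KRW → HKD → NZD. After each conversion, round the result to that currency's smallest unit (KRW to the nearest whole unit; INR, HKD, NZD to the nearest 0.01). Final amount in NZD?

EUR 865,000.00 × 81.097 = INR 70,148,905.00
INR 70,148,905.00 ÷ 0.067590 = KRW 1,037,859,225
KRW 1,037,859,225 × 0.0066661 = HKD 6,918,473.38
HKD 6,918,473.38 ÷ 4.5701 = NZD 1,513,856.02

NZD 1,513,856.02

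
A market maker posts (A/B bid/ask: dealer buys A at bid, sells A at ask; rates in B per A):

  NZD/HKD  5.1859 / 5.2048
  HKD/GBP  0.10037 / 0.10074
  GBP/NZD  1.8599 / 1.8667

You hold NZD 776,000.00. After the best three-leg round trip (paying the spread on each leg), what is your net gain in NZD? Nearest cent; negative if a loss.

Best loop NZD → GBP → HKD → NZD:
NZD 776,000.00 ÷ 1.8667 (buy GBP at ask) = GBP 415,706.86
GBP 415,706.86 ÷ 0.10074 (buy HKD at ask) = HKD 4,126,532.28
HKD 4,126,532.28 ÷ 5.2048 (buy NZD at ask) = NZD 792,832.06

Net profit: NZD 16,832.06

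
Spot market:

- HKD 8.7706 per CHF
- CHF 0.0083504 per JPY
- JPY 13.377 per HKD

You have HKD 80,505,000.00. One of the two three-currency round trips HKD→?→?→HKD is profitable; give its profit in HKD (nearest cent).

Profit: HKD 1,667,697.36

Profitable loop is HKD → CHF → JPY → HKD:
HKD 80,505,000.00 ÷ 8.7706 = CHF 9,178,961.53
CHF 9,178,961.53 ÷ 0.0083504 = JPY 1,099,224,173
JPY 1,099,224,173 ÷ 13.377 = HKD 82,172,697.36
Profit = HKD 82,172,697.36 − HKD 80,505,000.00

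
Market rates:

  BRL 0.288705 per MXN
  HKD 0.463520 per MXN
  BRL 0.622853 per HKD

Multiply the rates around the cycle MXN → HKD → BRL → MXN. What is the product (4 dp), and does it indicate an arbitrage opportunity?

1.0000 (no arbitrage)

Around MXN → HKD → BRL → MXN: 1 × 0.463520 × 0.622853 ÷ 0.288705 = 0.999999
Product ≈ 1 (deviation 0.000%, within rounding noise).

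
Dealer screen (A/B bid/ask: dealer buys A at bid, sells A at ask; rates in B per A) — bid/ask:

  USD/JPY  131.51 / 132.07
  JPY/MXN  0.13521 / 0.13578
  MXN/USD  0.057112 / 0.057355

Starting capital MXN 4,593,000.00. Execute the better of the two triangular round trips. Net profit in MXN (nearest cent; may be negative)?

Best loop MXN → USD → JPY → MXN:
MXN 4,593,000.00 × 0.057112 (sell MXN at bid) = USD 262,315.42
USD 262,315.42 × 131.51 (sell USD at bid) = JPY 34,497,100
JPY 34,497,100 × 0.13521 (sell JPY at bid) = MXN 4,664,352.94

Net profit: MXN 71,352.94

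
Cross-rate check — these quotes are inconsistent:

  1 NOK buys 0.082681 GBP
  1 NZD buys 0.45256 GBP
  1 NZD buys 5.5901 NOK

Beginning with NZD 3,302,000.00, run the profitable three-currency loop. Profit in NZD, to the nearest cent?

Profit: NZD 70,299.99

Profitable loop is NZD → NOK → GBP → NZD:
NZD 3,302,000.00 × 5.5901 = NOK 18,458,510.20
NOK 18,458,510.20 × 0.082681 = GBP 1,526,168.08
GBP 1,526,168.08 ÷ 0.45256 = NZD 3,372,299.99
Profit = NZD 3,372,299.99 − NZD 3,302,000.00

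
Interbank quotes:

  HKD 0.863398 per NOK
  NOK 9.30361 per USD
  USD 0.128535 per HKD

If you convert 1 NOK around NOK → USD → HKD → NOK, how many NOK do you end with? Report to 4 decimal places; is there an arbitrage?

Around NOK → USD → HKD → NOK: 1 ÷ 9.30361 ÷ 0.128535 ÷ 0.863398 = 0.968537
Product < 1; profitable direction is NOK → HKD → USD → NOK.

0.9685 (arbitrage exists)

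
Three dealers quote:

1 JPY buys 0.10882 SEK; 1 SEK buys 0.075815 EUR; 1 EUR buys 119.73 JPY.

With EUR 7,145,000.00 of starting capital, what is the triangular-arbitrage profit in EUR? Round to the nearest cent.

Profit: EUR 88,281.88

Profitable loop is EUR → SEK → JPY → EUR:
EUR 7,145,000.00 ÷ 0.075815 = SEK 94,242,564.14
SEK 94,242,564.14 ÷ 0.10882 = JPY 866,040,839
JPY 866,040,839 ÷ 119.73 = EUR 7,233,281.88
Profit = EUR 7,233,281.88 − EUR 7,145,000.00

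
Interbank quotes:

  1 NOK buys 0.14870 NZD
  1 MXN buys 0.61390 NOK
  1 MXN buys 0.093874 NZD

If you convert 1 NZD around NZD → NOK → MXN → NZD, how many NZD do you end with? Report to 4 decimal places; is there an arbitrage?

1.0283 (arbitrage exists)

Around NZD → NOK → MXN → NZD: 1 ÷ 0.14870 ÷ 0.61390 × 0.093874 = 1.028340
Product > 1; profitable direction is NZD → NOK → MXN → NZD.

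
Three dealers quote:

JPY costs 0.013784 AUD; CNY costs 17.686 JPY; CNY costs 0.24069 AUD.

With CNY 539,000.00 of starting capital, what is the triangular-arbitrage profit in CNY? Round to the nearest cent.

Profit: CNY 6,928.29

Profitable loop is CNY → JPY → AUD → CNY:
CNY 539,000.00 × 17.686 = JPY 9,532,754
JPY 9,532,754 × 0.013784 = AUD 131,399.48
AUD 131,399.48 ÷ 0.24069 = CNY 545,928.29
Profit = CNY 545,928.29 − CNY 539,000.00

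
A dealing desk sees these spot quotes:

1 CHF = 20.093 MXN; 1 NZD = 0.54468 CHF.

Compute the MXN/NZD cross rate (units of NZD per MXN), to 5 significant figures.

1 MXN ÷ 20.093 = 0.0497686 CHF
0.0497686 CHF ÷ 0.54468 = 0.0913721 NZD

MXN/NZD = 0.091372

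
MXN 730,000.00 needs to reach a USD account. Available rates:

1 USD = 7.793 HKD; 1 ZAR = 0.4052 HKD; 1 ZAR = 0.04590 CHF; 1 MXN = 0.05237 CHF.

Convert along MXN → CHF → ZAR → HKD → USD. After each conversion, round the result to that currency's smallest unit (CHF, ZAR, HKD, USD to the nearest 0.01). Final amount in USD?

USD 43,306.94

MXN 730,000.00 × 0.05237 = CHF 38,230.10
CHF 38,230.10 ÷ 0.04590 = ZAR 832,899.78
ZAR 832,899.78 × 0.4052 = HKD 337,490.99
HKD 337,490.99 ÷ 7.793 = USD 43,306.94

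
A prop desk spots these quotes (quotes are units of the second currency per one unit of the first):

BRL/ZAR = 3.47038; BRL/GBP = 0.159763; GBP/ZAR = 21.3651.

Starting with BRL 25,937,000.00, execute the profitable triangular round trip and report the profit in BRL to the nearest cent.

Profitable loop is BRL → ZAR → GBP → BRL:
BRL 25,937,000.00 × 3.47038 = ZAR 90,011,246.06
ZAR 90,011,246.06 ÷ 21.3651 = GBP 4,213,003.73
GBP 4,213,003.73 ÷ 0.159763 = BRL 26,370,334.39
Profit = BRL 26,370,334.39 − BRL 25,937,000.00

Profit: BRL 433,334.39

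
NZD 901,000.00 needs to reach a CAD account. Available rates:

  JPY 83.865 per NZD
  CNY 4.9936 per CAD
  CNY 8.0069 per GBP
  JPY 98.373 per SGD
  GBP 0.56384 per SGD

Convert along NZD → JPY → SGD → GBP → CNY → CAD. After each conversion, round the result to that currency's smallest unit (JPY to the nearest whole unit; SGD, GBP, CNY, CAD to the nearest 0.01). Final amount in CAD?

CAD 694,442.29

NZD 901,000.00 × 83.865 = JPY 75,562,365
JPY 75,562,365 ÷ 98.373 = SGD 768,120.98
SGD 768,120.98 × 0.56384 = GBP 433,097.33
GBP 433,097.33 × 8.0069 = CNY 3,467,767.01
CNY 3,467,767.01 ÷ 4.9936 = CAD 694,442.29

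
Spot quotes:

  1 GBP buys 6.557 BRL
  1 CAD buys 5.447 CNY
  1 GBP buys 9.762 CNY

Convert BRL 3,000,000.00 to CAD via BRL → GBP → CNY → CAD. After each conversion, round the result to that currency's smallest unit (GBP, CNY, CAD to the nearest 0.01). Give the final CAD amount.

BRL 3,000,000.00 ÷ 6.557 = GBP 457,526.31
GBP 457,526.31 × 9.762 = CNY 4,466,371.84
CNY 4,466,371.84 ÷ 5.447 = CAD 819,969.13

CAD 819,969.13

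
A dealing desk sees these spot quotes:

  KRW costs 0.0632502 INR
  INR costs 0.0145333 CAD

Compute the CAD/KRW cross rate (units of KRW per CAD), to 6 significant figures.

CAD/KRW = 1087.86

1 CAD ÷ 0.0145333 = 68.8075 INR
68.8075 INR ÷ 0.0632502 = 1087.86 KRW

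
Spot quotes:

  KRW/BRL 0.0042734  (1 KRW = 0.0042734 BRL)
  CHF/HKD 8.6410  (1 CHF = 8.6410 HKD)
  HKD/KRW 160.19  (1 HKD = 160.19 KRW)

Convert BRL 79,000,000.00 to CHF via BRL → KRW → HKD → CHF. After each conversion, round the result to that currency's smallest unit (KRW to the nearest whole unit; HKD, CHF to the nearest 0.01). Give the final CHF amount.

BRL 79,000,000.00 ÷ 0.0042734 = KRW 18,486,451,069
KRW 18,486,451,069 ÷ 160.19 = HKD 115,403,277.79
HKD 115,403,277.79 ÷ 8.6410 = CHF 13,355,315.10

CHF 13,355,315.10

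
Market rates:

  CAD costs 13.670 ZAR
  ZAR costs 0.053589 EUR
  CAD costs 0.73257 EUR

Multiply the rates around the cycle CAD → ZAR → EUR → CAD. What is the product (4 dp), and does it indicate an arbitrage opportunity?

1.0000 (no arbitrage)

Around CAD → ZAR → EUR → CAD: 1 × 13.670 × 0.053589 ÷ 0.73257 = 0.999989
Product ≈ 1 (deviation 0.001%, within rounding noise).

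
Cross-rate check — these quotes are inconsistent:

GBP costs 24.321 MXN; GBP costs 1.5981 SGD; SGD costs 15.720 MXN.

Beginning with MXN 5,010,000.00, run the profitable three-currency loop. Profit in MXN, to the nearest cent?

Profitable loop is MXN → GBP → SGD → MXN:
MXN 5,010,000.00 ÷ 24.321 = GBP 205,994.82
GBP 205,994.82 × 1.5981 = SGD 329,200.32
SGD 329,200.32 × 15.720 = MXN 5,175,029.04
Profit = MXN 5,175,029.04 − MXN 5,010,000.00

Profit: MXN 165,029.04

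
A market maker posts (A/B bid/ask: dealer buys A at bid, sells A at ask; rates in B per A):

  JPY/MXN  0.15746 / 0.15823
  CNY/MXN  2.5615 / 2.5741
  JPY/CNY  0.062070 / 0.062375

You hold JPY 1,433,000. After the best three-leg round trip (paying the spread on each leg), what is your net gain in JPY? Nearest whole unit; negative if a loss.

Net profit: JPY 6,904

Best loop JPY → CNY → MXN → JPY:
JPY 1,433,000 × 0.062070 (sell JPY at bid) = CNY 88,946.31
CNY 88,946.31 × 2.5615 (sell CNY at bid) = MXN 227,835.97
MXN 227,835.97 ÷ 0.15823 (buy JPY at ask) = JPY 1,439,904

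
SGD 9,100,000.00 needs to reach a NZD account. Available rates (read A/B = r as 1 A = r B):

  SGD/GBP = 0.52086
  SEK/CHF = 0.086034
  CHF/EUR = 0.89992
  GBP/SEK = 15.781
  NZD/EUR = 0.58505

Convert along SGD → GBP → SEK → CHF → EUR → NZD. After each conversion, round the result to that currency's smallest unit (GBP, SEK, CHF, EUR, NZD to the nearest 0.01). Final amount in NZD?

SGD 9,100,000.00 × 0.52086 = GBP 4,739,826.00
GBP 4,739,826.00 × 15.781 = SEK 74,799,194.11
SEK 74,799,194.11 × 0.086034 = CHF 6,435,273.87
CHF 6,435,273.87 × 0.89992 = EUR 5,791,231.66
EUR 5,791,231.66 ÷ 0.58505 = NZD 9,898,695.26

NZD 9,898,695.26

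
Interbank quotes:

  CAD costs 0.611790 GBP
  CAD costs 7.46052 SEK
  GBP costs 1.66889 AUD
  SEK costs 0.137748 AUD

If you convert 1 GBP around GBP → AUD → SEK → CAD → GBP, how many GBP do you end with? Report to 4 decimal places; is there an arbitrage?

0.9935 (arbitrage exists)

Around GBP → AUD → SEK → CAD → GBP: 1 × 1.66889 ÷ 0.137748 ÷ 7.46052 × 0.611790 = 0.993518
Product < 1; profitable direction is GBP → CAD → SEK → AUD → GBP.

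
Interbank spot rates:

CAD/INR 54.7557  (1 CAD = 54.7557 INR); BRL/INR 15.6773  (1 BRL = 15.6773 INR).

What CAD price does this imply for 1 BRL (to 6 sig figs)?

BRL/CAD = 0.286314

1 BRL × 15.6773 = 15.6773 INR
15.6773 INR ÷ 54.7557 = 0.286314 CAD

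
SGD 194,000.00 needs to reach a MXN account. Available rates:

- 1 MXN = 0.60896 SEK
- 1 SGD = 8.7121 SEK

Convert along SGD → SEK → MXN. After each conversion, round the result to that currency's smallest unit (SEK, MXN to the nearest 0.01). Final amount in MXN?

MXN 2,775,465.38

SGD 194,000.00 × 8.7121 = SEK 1,690,147.40
SEK 1,690,147.40 ÷ 0.60896 = MXN 2,775,465.38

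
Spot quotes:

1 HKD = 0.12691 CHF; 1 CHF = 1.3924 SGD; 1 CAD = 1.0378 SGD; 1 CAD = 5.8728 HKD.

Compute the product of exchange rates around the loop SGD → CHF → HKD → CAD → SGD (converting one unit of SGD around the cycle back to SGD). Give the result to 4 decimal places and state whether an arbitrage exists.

Around SGD → CHF → HKD → CAD → SGD: 1 ÷ 1.3924 ÷ 0.12691 ÷ 5.8728 × 1.0378 = 1.000020
Product ≈ 1 (deviation 0.002%, within rounding noise).

1.0000 (no arbitrage)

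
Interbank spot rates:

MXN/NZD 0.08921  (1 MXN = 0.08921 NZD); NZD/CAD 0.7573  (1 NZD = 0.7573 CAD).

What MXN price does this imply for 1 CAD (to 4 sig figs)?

1 CAD ÷ 0.7573 = 1.32048 NZD
1.32048 NZD ÷ 0.08921 = 14.8019 MXN

CAD/MXN = 14.80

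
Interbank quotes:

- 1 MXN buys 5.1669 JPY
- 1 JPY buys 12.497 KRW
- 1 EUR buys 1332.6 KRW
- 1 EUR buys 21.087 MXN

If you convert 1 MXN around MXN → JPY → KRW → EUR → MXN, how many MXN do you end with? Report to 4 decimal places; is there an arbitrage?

1.0218 (arbitrage exists)

Around MXN → JPY → KRW → EUR → MXN: 1 × 5.1669 × 12.497 ÷ 1332.6 × 21.087 = 1.021765
Product > 1; profitable direction is MXN → JPY → KRW → EUR → MXN.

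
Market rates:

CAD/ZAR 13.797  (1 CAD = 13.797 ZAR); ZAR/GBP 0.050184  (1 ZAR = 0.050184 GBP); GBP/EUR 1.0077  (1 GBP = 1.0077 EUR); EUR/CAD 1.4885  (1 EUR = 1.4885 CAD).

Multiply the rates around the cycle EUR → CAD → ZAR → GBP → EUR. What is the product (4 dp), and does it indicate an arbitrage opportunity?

Around EUR → CAD → ZAR → GBP → EUR: 1 × 1.4885 × 13.797 × 0.050184 × 1.0077 = 1.038556
Product > 1; profitable direction is EUR → CAD → ZAR → GBP → EUR.

1.0386 (arbitrage exists)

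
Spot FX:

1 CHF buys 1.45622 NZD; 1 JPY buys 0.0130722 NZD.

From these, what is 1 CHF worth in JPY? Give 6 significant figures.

CHF/JPY = 111.398

1 CHF × 1.45622 = 1.45622 NZD
1.45622 NZD ÷ 0.0130722 = 111.398 JPY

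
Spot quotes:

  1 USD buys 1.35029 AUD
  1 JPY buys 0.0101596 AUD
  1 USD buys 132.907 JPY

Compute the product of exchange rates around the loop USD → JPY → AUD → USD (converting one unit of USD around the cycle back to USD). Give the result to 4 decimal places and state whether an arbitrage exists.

Around USD → JPY → AUD → USD: 1 × 132.907 × 0.0101596 ÷ 1.35029 = 0.999994
Product ≈ 1 (deviation 0.001%, within rounding noise).

1.0000 (no arbitrage)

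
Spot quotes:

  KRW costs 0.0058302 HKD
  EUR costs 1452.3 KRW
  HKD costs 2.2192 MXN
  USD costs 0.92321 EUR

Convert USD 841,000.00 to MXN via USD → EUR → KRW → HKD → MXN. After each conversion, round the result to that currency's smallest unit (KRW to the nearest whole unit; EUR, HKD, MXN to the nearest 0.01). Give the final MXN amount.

USD 841,000.00 × 0.92321 = EUR 776,419.61
EUR 776,419.61 × 1452.3 = KRW 1,127,594,200
KRW 1,127,594,200 × 0.0058302 = HKD 6,574,099.70
HKD 6,574,099.70 × 2.2192 = MXN 14,589,242.05

MXN 14,589,242.05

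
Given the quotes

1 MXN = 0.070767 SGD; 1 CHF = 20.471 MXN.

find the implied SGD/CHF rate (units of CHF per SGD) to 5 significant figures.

SGD/CHF = 0.69029

1 SGD ÷ 0.070767 = 14.1309 MXN
14.1309 MXN ÷ 20.471 = 0.690288 CHF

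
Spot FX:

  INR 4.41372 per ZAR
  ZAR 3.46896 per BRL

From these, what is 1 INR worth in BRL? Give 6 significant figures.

1 INR ÷ 4.41372 = 0.226566 ZAR
0.226566 ZAR ÷ 3.46896 = 0.0653124 BRL

INR/BRL = 0.0653124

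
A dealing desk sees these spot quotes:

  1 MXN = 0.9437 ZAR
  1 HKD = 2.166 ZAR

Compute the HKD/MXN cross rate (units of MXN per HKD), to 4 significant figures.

HKD/MXN = 2.295

1 HKD × 2.166 = 2.166 ZAR
2.166 ZAR ÷ 0.9437 = 2.29522 MXN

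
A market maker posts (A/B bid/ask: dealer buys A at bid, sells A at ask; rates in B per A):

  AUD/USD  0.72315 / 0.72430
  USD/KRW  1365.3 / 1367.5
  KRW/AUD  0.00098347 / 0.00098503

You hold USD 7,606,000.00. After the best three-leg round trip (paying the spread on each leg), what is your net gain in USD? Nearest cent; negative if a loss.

Net profit: USD 189,806.36

Best loop USD → AUD → KRW → USD:
USD 7,606,000.00 ÷ 0.72430 (buy AUD at ask) = AUD 10,501,173.55
AUD 10,501,173.55 ÷ 0.00098503 (buy KRW at ask) = KRW 10,660,765,202
KRW 10,660,765,202 ÷ 1367.5 (buy USD at ask) = USD 7,795,806.36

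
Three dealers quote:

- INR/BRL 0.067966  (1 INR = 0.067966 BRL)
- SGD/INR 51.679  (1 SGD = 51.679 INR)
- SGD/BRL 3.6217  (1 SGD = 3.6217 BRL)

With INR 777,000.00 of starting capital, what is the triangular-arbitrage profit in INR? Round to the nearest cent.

Profitable loop is INR → SGD → BRL → INR:
INR 777,000.00 ÷ 51.679 = SGD 15,035.12
SGD 15,035.12 × 3.6217 = BRL 54,452.70
BRL 54,452.70 ÷ 0.067966 = INR 801,175.54
Profit = INR 801,175.54 − INR 777,000.00

Profit: INR 24,175.54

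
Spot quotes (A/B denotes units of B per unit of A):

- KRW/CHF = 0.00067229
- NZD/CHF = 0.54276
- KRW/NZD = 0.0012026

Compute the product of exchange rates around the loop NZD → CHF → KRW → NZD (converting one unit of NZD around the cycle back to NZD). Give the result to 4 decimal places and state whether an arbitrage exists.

Around NZD → CHF → KRW → NZD: 1 × 0.54276 ÷ 0.00067229 × 0.0012026 = 0.970895
Product < 1; profitable direction is NZD → KRW → CHF → NZD.

0.9709 (arbitrage exists)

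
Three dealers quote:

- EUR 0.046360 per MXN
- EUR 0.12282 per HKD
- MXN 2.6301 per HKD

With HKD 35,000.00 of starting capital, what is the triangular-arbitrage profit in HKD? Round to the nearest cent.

Profitable loop is HKD → EUR → MXN → HKD:
HKD 35,000.00 × 0.12282 = EUR 4,298.70
EUR 4,298.70 ÷ 0.046360 = MXN 92,724.33
MXN 92,724.33 ÷ 2.6301 = HKD 35,255.06
Profit = HKD 35,255.06 − HKD 35,000.00

Profit: HKD 255.06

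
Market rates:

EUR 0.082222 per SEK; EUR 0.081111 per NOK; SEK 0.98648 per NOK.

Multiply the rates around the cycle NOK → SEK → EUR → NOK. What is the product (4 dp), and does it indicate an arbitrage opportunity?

Around NOK → SEK → EUR → NOK: 1 × 0.98648 × 0.082222 ÷ 0.081111 = 0.999992
Product ≈ 1 (deviation 0.001%, within rounding noise).

1.0000 (no arbitrage)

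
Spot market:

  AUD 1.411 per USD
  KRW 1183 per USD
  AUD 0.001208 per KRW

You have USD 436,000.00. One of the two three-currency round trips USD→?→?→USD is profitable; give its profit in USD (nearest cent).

Profitable loop is USD → KRW → AUD → USD:
USD 436,000.00 × 1183 = KRW 515,788,000
KRW 515,788,000 × 0.001208 = AUD 623,071.90
AUD 623,071.90 ÷ 1.411 = USD 441,581.79
Profit = USD 441,581.79 − USD 436,000.00

Profit: USD 5,581.79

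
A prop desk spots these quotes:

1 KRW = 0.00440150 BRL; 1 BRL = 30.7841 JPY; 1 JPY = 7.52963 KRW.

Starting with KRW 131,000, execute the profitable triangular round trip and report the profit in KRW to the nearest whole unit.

Profitable loop is KRW → BRL → JPY → KRW:
KRW 131,000 × 0.00440150 = BRL 576.60
BRL 576.60 × 30.7841 = JPY 17,750
JPY 17,750 × 7.52963 = KRW 133,651
Profit = KRW 133,651 − KRW 131,000

Profit: KRW 2,651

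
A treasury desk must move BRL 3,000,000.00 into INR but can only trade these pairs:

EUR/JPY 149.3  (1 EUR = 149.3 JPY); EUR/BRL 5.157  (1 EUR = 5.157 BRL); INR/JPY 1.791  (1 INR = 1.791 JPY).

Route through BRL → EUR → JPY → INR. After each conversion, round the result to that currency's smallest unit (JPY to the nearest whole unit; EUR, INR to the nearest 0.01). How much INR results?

BRL 3,000,000.00 ÷ 5.157 = EUR 581,733.57
EUR 581,733.57 × 149.3 = JPY 86,852,822
JPY 86,852,822 ÷ 1.791 = INR 48,494,037.97

INR 48,494,037.97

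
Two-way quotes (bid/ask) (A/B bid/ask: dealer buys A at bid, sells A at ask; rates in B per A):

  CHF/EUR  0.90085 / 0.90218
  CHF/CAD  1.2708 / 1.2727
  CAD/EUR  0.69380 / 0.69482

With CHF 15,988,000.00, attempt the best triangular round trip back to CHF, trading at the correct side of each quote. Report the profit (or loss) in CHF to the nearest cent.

Net profit: CHF 299,268.93

Best loop CHF → EUR → CAD → CHF:
CHF 15,988,000.00 × 0.90085 (sell CHF at bid) = EUR 14,402,789.80
EUR 14,402,789.80 ÷ 0.69482 (buy CAD at ask) = CAD 20,728,807.17
CAD 20,728,807.17 ÷ 1.2727 (buy CHF at ask) = CHF 16,287,268.93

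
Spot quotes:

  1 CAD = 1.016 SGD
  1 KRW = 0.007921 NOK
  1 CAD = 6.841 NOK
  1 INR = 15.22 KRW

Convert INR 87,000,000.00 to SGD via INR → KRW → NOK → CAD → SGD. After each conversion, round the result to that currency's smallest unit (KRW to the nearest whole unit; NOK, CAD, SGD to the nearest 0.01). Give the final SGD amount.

SGD 1,557,715.12

INR 87,000,000.00 × 15.22 = KRW 1,324,140,000
KRW 1,324,140,000 × 0.007921 = NOK 10,488,512.94
NOK 10,488,512.94 ÷ 6.841 = CAD 1,533,184.17
CAD 1,533,184.17 × 1.016 = SGD 1,557,715.12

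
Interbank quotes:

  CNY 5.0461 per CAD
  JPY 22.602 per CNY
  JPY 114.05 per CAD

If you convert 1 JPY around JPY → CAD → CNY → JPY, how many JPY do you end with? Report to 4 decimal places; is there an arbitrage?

1.0000 (no arbitrage)

Around JPY → CAD → CNY → JPY: 1 ÷ 114.05 × 5.0461 × 22.602 = 1.000017
Product ≈ 1 (deviation 0.002%, within rounding noise).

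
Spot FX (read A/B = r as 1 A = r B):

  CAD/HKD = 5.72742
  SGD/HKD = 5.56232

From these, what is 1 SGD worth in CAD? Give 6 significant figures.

SGD/CAD = 0.971174

1 SGD × 5.56232 = 5.56232 HKD
5.56232 HKD ÷ 5.72742 = 0.971174 CAD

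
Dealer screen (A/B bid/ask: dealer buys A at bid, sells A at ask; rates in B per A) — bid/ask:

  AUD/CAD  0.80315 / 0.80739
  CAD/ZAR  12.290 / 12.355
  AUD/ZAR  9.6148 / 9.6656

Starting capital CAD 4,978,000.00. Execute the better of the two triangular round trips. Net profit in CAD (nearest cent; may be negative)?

Net profit: CAD 105,638.04

Best loop CAD → ZAR → AUD → CAD:
CAD 4,978,000.00 × 12.290 (sell CAD at bid) = ZAR 61,179,620.00
ZAR 61,179,620.00 ÷ 9.6656 (buy AUD at ask) = AUD 6,329,624.65
AUD 6,329,624.65 × 0.80315 (sell AUD at bid) = CAD 5,083,638.04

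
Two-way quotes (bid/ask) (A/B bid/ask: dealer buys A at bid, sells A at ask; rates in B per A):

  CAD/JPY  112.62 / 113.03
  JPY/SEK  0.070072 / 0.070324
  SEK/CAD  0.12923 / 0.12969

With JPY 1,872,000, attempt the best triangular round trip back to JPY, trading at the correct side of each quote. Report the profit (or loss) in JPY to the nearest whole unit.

Net profit: JPY 37,102

Best loop JPY → SEK → CAD → JPY:
JPY 1,872,000 × 0.070072 (sell JPY at bid) = SEK 131,174.78
SEK 131,174.78 × 0.12923 (sell SEK at bid) = CAD 16,951.72
CAD 16,951.72 × 112.62 (sell CAD at bid) = JPY 1,909,102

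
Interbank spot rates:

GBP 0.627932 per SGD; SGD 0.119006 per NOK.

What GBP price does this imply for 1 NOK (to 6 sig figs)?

NOK/GBP = 0.0747277

1 NOK × 0.119006 = 0.119006 SGD
0.119006 SGD × 0.627932 = 0.0747277 GBP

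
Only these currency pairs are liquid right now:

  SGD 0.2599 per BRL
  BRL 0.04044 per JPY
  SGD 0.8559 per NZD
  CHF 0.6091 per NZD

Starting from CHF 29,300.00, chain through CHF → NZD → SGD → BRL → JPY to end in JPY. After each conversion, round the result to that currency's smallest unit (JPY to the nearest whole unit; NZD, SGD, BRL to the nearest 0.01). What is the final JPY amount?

CHF 29,300.00 ÷ 0.6091 = NZD 48,103.76
NZD 48,103.76 × 0.8559 = SGD 41,172.01
SGD 41,172.01 ÷ 0.2599 = BRL 158,414.81
BRL 158,414.81 ÷ 0.04044 = JPY 3,917,280

JPY 3,917,280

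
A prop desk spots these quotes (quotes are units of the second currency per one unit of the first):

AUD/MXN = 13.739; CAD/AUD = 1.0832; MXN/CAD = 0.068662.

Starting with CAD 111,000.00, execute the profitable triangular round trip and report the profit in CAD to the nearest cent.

Profit: CAD 2,423.54

Profitable loop is CAD → AUD → MXN → CAD:
CAD 111,000.00 × 1.0832 = AUD 120,235.20
AUD 120,235.20 × 13.739 = MXN 1,651,911.41
MXN 1,651,911.41 × 0.068662 = CAD 113,423.54
Profit = CAD 113,423.54 − CAD 111,000.00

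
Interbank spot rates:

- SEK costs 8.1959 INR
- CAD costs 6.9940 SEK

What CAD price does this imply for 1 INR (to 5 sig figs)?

1 INR ÷ 8.1959 = 0.122012 SEK
0.122012 SEK ÷ 6.9940 = 0.0174453 CAD

INR/CAD = 0.017445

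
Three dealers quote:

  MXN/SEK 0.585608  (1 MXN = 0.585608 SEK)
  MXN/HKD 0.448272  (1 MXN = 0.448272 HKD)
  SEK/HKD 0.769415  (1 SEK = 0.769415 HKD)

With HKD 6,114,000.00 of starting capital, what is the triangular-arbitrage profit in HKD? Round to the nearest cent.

Profitable loop is HKD → MXN → SEK → HKD:
HKD 6,114,000.00 ÷ 0.448272 = MXN 13,639,040.58
MXN 13,639,040.58 × 0.585608 = SEK 7,987,131.28
SEK 7,987,131.28 × 0.769415 = HKD 6,145,418.61
Profit = HKD 6,145,418.61 − HKD 6,114,000.00

Profit: HKD 31,418.61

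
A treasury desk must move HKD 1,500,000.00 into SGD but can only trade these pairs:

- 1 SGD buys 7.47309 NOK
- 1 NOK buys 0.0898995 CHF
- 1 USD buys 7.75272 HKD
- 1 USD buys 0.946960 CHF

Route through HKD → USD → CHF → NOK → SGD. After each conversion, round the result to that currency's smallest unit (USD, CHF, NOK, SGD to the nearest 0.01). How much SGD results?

HKD 1,500,000.00 ÷ 7.75272 = USD 193,480.48
USD 193,480.48 × 0.946960 = CHF 183,218.28
CHF 183,218.28 ÷ 0.0898995 = NOK 2,038,034.47
NOK 2,038,034.47 ÷ 7.47309 = SGD 272,716.44

SGD 272,716.44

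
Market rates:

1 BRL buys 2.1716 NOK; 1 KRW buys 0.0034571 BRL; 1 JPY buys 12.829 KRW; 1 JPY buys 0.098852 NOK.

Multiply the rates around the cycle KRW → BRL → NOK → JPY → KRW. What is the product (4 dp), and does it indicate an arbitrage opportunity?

0.9743 (arbitrage exists)

Around KRW → BRL → NOK → JPY → KRW: 1 × 0.0034571 × 2.1716 ÷ 0.098852 × 12.829 = 0.974314
Product < 1; profitable direction is KRW → JPY → NOK → BRL → KRW.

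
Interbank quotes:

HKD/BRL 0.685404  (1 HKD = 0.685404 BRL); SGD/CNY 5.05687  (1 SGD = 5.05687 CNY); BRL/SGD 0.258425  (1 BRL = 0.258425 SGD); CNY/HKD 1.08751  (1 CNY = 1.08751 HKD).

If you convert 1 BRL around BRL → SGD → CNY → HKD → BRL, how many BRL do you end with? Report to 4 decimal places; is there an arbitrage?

Around BRL → SGD → CNY → HKD → BRL: 1 × 0.258425 × 5.05687 × 1.08751 × 0.685404 = 0.974084
Product < 1; profitable direction is BRL → HKD → CNY → SGD → BRL.

0.9741 (arbitrage exists)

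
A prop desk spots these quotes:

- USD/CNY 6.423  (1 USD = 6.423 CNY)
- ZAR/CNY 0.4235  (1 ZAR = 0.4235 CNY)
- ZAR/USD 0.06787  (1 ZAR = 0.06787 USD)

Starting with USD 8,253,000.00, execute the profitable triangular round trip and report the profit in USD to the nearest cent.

Profitable loop is USD → CNY → ZAR → USD:
USD 8,253,000.00 × 6.423 = CNY 53,009,019.00
CNY 53,009,019.00 ÷ 0.4235 = ZAR 125,168,876.03
ZAR 125,168,876.03 × 0.06787 = USD 8,495,211.62
Profit = USD 8,495,211.62 − USD 8,253,000.00

Profit: USD 242,211.62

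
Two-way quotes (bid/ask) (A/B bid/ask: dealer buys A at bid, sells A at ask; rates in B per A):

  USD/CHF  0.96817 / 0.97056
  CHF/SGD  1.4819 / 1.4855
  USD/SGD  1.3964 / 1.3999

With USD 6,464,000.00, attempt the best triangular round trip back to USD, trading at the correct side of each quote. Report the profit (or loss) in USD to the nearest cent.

Net profit: USD 160,831.76

Best loop USD → CHF → SGD → USD:
USD 6,464,000.00 × 0.96817 (sell USD at bid) = CHF 6,258,250.88
CHF 6,258,250.88 × 1.4819 (sell CHF at bid) = SGD 9,274,101.98
SGD 9,274,101.98 ÷ 1.3999 (buy USD at ask) = USD 6,624,831.76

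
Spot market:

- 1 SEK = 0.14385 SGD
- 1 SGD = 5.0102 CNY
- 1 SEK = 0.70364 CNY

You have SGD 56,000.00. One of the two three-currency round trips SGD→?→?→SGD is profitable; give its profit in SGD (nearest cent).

Profitable loop is SGD → CNY → SEK → SGD:
SGD 56,000.00 × 5.0102 = CNY 280,571.20
CNY 280,571.20 ÷ 0.70364 = SEK 398,742.54
SEK 398,742.54 × 0.14385 = SGD 57,359.11
Profit = SGD 57,359.11 − SGD 56,000.00

Profit: SGD 1,359.11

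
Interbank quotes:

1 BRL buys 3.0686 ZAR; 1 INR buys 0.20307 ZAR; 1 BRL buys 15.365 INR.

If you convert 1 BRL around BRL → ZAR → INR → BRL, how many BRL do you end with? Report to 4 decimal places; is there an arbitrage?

Around BRL → ZAR → INR → BRL: 1 × 3.0686 ÷ 0.20307 ÷ 15.365 = 0.983472
Product < 1; profitable direction is BRL → INR → ZAR → BRL.

0.9835 (arbitrage exists)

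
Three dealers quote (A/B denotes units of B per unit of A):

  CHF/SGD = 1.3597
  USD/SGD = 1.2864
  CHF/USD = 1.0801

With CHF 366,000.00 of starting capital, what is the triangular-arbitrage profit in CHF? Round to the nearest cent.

Profitable loop is CHF → USD → SGD → CHF:
CHF 366,000.00 × 1.0801 = USD 395,316.60
USD 395,316.60 × 1.2864 = SGD 508,535.27
SGD 508,535.27 ÷ 1.3597 = CHF 374,005.50
Profit = CHF 374,005.50 − CHF 366,000.00

Profit: CHF 8,005.50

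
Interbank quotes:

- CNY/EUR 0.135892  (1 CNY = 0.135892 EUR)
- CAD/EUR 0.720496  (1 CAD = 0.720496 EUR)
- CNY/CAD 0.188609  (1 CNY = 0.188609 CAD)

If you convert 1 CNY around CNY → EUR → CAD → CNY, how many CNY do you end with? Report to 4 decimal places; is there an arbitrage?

Around CNY → EUR → CAD → CNY: 1 × 0.135892 ÷ 0.720496 ÷ 0.188609 = 1.000000
Product ≈ 1 (deviation 0.000%, within rounding noise).

1.0000 (no arbitrage)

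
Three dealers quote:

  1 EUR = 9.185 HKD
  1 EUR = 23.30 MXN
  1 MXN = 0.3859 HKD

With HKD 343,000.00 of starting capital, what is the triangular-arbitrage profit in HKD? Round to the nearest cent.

Profitable loop is HKD → MXN → EUR → HKD:
HKD 343,000.00 ÷ 0.3859 = MXN 888,831.30
MXN 888,831.30 ÷ 23.30 = EUR 38,147.27
EUR 38,147.27 × 9.185 = HKD 350,382.64
Profit = HKD 350,382.64 − HKD 343,000.00

Profit: HKD 7,382.64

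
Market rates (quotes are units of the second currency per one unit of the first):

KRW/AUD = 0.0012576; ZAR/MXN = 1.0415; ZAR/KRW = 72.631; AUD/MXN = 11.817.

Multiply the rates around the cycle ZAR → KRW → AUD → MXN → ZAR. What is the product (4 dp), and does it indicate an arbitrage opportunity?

1.0364 (arbitrage exists)

Around ZAR → KRW → AUD → MXN → ZAR: 1 × 72.631 × 0.0012576 × 11.817 ÷ 1.0415 = 1.036364
Product > 1; profitable direction is ZAR → KRW → AUD → MXN → ZAR.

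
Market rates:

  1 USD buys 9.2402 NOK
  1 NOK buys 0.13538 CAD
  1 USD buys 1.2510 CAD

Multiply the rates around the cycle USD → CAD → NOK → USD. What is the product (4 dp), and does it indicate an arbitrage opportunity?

Around USD → CAD → NOK → USD: 1 × 1.2510 ÷ 0.13538 ÷ 9.2402 = 1.000049
Product ≈ 1 (deviation 0.005%, within rounding noise).

1.0000 (no arbitrage)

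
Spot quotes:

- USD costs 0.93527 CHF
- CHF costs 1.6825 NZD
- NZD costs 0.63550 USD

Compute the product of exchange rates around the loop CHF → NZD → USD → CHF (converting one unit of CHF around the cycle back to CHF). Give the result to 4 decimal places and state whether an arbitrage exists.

1.0000 (no arbitrage)

Around CHF → NZD → USD → CHF: 1 × 1.6825 × 0.63550 × 0.93527 = 1.000018
Product ≈ 1 (deviation 0.002%, within rounding noise).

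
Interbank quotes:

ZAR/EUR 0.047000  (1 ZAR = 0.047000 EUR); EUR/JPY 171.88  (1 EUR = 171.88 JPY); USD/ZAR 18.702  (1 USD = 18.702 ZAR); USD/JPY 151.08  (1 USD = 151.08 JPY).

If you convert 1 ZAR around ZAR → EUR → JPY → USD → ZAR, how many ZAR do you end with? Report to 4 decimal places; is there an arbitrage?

1.0000 (no arbitrage)

Around ZAR → EUR → JPY → USD → ZAR: 1 × 0.047000 × 171.88 ÷ 151.08 × 18.702 = 1.000010
Product ≈ 1 (deviation 0.001%, within rounding noise).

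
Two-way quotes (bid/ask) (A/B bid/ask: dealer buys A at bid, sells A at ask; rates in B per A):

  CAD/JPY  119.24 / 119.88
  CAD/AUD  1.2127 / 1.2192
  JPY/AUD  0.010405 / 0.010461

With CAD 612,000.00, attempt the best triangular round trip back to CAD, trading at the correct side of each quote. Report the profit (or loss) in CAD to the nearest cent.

Net profit: CAD 10,788.41

Best loop CAD → JPY → AUD → CAD:
CAD 612,000.00 × 119.24 (sell CAD at bid) = JPY 72,974,880
JPY 72,974,880 × 0.010405 (sell JPY at bid) = AUD 759,303.63
AUD 759,303.63 ÷ 1.2192 (buy CAD at ask) = CAD 622,788.41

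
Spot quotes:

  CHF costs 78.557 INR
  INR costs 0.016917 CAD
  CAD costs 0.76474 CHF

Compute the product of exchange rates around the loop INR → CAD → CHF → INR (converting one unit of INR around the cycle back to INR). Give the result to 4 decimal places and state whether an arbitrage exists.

Around INR → CAD → CHF → INR: 1 × 0.016917 × 0.76474 × 78.557 = 1.016300
Product > 1; profitable direction is INR → CAD → CHF → INR.

1.0163 (arbitrage exists)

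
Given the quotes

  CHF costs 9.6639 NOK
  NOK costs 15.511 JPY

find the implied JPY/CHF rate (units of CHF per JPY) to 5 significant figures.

JPY/CHF = 0.0066713

1 JPY ÷ 15.511 = 0.0644704 NOK
0.0644704 NOK ÷ 9.6639 = 0.00667126 CHF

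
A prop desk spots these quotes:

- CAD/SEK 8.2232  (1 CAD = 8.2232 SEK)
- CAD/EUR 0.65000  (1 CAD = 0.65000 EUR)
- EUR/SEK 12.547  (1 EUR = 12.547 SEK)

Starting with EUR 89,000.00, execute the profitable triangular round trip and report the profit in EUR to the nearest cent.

Profit: EUR 738.25

Profitable loop is EUR → CAD → SEK → EUR:
EUR 89,000.00 ÷ 0.65000 = CAD 136,923.08
CAD 136,923.08 × 8.2232 = SEK 1,125,945.85
SEK 1,125,945.85 ÷ 12.547 = EUR 89,738.25
Profit = EUR 89,738.25 − EUR 89,000.00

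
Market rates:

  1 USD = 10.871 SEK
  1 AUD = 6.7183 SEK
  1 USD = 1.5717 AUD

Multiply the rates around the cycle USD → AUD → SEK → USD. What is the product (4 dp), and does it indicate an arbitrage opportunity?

0.9713 (arbitrage exists)

Around USD → AUD → SEK → USD: 1 × 1.5717 × 6.7183 ÷ 10.871 = 0.971314
Product < 1; profitable direction is USD → SEK → AUD → USD.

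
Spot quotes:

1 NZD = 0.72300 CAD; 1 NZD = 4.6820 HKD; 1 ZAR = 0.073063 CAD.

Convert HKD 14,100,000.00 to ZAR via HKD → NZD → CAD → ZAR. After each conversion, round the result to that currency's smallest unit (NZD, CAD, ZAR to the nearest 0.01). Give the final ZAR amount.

HKD 14,100,000.00 ÷ 4.6820 = NZD 3,011,533.53
NZD 3,011,533.53 × 0.72300 = CAD 2,177,338.74
CAD 2,177,338.74 ÷ 0.073063 = ZAR 29,800,839.55

ZAR 29,800,839.55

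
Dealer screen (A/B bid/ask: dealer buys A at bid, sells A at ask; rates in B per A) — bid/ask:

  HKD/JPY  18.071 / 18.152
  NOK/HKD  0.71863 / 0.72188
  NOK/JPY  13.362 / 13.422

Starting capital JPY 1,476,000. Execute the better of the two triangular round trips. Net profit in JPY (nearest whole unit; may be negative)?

Best loop JPY → HKD → NOK → JPY:
JPY 1,476,000 ÷ 18.152 (buy HKD at ask) = HKD 81,313.35
HKD 81,313.35 ÷ 0.72188 (buy NOK at ask) = NOK 112,641.10
NOK 112,641.10 × 13.362 (sell NOK at bid) = JPY 1,505,110

Net profit: JPY 29,110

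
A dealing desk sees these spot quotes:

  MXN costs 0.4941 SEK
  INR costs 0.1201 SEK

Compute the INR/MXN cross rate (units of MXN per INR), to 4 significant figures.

INR/MXN = 0.2431

1 INR × 0.1201 = 0.1201 SEK
0.1201 SEK ÷ 0.4941 = 0.243068 MXN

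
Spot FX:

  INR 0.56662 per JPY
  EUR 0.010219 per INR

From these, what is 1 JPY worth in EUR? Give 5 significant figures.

1 JPY × 0.56662 = 0.56662 INR
0.56662 INR × 0.010219 = 0.00579029 EUR

JPY/EUR = 0.0057903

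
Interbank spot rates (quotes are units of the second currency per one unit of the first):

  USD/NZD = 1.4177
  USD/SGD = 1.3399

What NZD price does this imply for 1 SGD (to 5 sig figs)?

SGD/NZD = 1.0581

1 SGD ÷ 1.3399 = 0.746324 USD
0.746324 USD × 1.4177 = 1.05806 NZD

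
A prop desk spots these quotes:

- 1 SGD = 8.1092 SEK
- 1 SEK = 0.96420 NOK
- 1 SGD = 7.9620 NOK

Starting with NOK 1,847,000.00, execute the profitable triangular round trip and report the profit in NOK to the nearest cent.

Profitable loop is NOK → SEK → SGD → NOK:
NOK 1,847,000.00 ÷ 0.96420 = SEK 1,915,577.68
SEK 1,915,577.68 ÷ 8.1092 = SGD 236,222.77
SGD 236,222.77 × 7.9620 = NOK 1,880,805.69
Profit = NOK 1,880,805.69 − NOK 1,847,000.00

Profit: NOK 33,805.69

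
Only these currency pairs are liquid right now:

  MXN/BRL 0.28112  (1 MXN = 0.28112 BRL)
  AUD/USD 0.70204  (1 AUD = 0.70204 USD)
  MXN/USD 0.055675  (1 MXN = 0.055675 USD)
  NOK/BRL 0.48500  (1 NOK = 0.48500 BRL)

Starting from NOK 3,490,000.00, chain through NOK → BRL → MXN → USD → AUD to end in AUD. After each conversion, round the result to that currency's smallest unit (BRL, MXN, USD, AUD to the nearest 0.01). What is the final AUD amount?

NOK 3,490,000.00 × 0.48500 = BRL 1,692,650.00
BRL 1,692,650.00 ÷ 0.28112 = MXN 6,021,094.19
MXN 6,021,094.19 × 0.055675 = USD 335,224.42
USD 335,224.42 ÷ 0.70204 = AUD 477,500.46

AUD 477,500.46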